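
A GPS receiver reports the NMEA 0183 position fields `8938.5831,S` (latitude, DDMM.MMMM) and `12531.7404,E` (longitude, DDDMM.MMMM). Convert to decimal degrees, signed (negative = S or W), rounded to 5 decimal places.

-89.64305, 125.52901

φ: degrees = first 2 digits = 89, minutes = 38.5831; 89 + 38.5831/60 = 89.643052
hemisphere S, so the sign is −
Lon: split at 3 digits → 125° and 31.7404′; 125 + 31.7404/60 = 125.529007
E → positive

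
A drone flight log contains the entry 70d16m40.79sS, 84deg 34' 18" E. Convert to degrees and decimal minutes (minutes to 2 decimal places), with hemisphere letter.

70° 16.68′ S, 84° 34.30′ E

Latitude: 16 + 40.79/60 = 16.6798′
Lon: seconds/60 = 0.30000; minutes = 34 + 0.30000 = 34.3000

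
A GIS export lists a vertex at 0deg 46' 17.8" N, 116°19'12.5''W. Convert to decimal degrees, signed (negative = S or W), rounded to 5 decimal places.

φ: 0 + 46/60 + 17.8/3600 = 0.771611
N → positive
λ: 116 + 19/60 + 12.5/3600 = 116.320139
W ⇒ negate

0.77161, -116.32014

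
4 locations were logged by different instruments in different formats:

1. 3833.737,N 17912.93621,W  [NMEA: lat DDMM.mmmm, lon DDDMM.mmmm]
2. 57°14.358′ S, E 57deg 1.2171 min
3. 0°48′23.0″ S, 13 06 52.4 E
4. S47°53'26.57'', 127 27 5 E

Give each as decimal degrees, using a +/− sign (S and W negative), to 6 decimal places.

Point 1:
  Lat: split at 2 digits → 38° and 33.737′; 38 + 33.737/60 = 38.5622833
  N ⇒ keep positive
  λ: split at 3 digits → 179° and 12.93621′; 179 + 12.93621/60 = 179.2156035
  hemisphere W, so the sign is −
Point 2:
  Latitude: 14.358′ = 0.239300°; total 57.2393000
  hemisphere S, so the sign is −
  Longitude: 57 + 1.2171/60 = 57.0202850
  E → positive
Point 3:
  Latitude: 48′ + 23″ = 48.38333′; 0 + 48.38333/60 = 0.8063889
  hemisphere S, so the sign is −
  λ: 13 + 6/60 + 52.4/3600 = 13.1145556
  E → positive
Point 4:
  φ: 53′ + 26.57″ = 53.44283′; 47 + 53.44283/60 = 47.8907139
  S ⇒ negate
  Longitude: 127° + 27/60 + 5/3600 = 127 + 0.450000 + 0.001389 = 127.4513889
  E ⇒ keep positive

1. 38.562283, -179.215604
2. -57.239300, 57.020285
3. -0.806389, 13.114556
4. -47.890714, 127.451389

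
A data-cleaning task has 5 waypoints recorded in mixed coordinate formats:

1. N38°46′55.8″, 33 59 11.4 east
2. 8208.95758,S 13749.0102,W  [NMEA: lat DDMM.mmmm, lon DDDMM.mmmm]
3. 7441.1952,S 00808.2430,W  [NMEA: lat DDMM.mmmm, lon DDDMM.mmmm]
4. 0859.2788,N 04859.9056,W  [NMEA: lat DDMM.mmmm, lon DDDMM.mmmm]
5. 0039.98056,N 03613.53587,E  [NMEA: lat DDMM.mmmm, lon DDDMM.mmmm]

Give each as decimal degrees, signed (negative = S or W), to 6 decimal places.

Point 1:
  Latitude: 38 + 46/60 + 55.8/3600 = 38.7821667
  N ⇒ keep positive
  λ: 33 + 59/60 + 11.4/3600 = 33.9865000
  E → positive
Point 2:
  φ: degrees = first 2 digits = 82, minutes = 8.95758; 82 + 8.95758/60 = 82.1492930
  hemisphere S, so the sign is −
  λ: degrees = first 3 digits = 137, minutes = 49.0102; 137 + 49.0102/60 = 137.8168367
  W ⇒ negate
Point 3:
  φ: split at 2 digits → 74° and 41.1952′; 74 + 41.1952/60 = 74.6865867
  hemisphere S, so the sign is −
  Lon: degrees = first 3 digits = 8, minutes = 8.243; 8 + 8.243/60 = 8.1373833
  W → negative
Point 4:
  Latitude: degrees = first 2 digits = 8, minutes = 59.2788; 8 + 59.2788/60 = 8.9879800
  N → positive
  Longitude: degrees = first 3 digits = 48, minutes = 59.9056; 48 + 59.9056/60 = 48.9984267
  W ⇒ negate
Point 5:
  φ: split at 2 digits → 00° and 39.98056′; 0 + 39.98056/60 = 0.6663427
  N → positive
  λ: degrees = first 3 digits = 36, minutes = 13.53587; 36 + 13.53587/60 = 36.2255978
  E → positive

1. 38.782167, 33.986500
2. -82.149293, -137.816837
3. -74.686587, -8.137383
4. 8.987980, -48.998427
5. 0.666343, 36.225598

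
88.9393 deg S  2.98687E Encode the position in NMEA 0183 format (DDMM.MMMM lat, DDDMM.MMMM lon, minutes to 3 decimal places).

φ: 88° + 0.939300 × 60 = 88° 56.35800′
Longitude: minutes = (2.986870 − 2) × 60 = 59.21220

8856.358,S / 00259.212,E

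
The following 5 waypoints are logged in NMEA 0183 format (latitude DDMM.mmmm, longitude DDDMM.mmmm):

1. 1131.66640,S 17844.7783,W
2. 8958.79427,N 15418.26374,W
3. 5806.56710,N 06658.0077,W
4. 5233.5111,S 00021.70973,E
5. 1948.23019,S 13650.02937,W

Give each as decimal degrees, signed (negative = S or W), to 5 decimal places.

Point 1:
  φ: split at 2 digits → 11° and 31.6664′; 11 + 31.6664/60 = 11.527773
  S → negative
  Longitude: degrees = first 3 digits = 178, minutes = 44.7783; 178 + 44.7783/60 = 178.746305
  W → negative
Point 2:
  Lat: split at 2 digits → 89° and 58.79427′; 89 + 58.79427/60 = 89.979905
  N → positive
  Lon: split at 3 digits → 154° and 18.26374′; 154 + 18.26374/60 = 154.304396
  hemisphere W, so the sign is −
Point 3:
  φ: degrees = first 2 digits = 58, minutes = 6.5671; 58 + 6.5671/60 = 58.109452
  N ⇒ keep positive
  Lon: split at 3 digits → 066° and 58.0077′; 66 + 58.0077/60 = 66.966795
  W ⇒ negate
Point 4:
  Lat: split at 2 digits → 52° and 33.5111′; 52 + 33.5111/60 = 52.558518
  S ⇒ negate
  λ: degrees = first 3 digits = 0, minutes = 21.70973; 0 + 21.70973/60 = 0.361829
  E → positive
Point 5:
  Lat: split at 2 digits → 19° and 48.23019′; 19 + 48.23019/60 = 19.803837
  hemisphere S, so the sign is −
  Lon: degrees = first 3 digits = 136, minutes = 50.02937; 136 + 50.02937/60 = 136.833823
  W → negative

1. -11.52777, -178.74631
2. 89.97990, -154.30440
3. 58.10945, -66.96680
4. -52.55852, 0.36183
5. -19.80384, -136.83382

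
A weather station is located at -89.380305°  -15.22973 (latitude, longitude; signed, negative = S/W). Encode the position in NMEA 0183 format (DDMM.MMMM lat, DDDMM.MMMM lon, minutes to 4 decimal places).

8922.8183,S / 01513.7838,W

Latitude is negative → S; |value| = 89.380305
Latitude: minutes = (89.380305 − 89) × 60 = 22.818300
Longitude is negative → W; |value| = 15.229730
Longitude: 15° + 0.229730 × 60 = 15° 13.783800′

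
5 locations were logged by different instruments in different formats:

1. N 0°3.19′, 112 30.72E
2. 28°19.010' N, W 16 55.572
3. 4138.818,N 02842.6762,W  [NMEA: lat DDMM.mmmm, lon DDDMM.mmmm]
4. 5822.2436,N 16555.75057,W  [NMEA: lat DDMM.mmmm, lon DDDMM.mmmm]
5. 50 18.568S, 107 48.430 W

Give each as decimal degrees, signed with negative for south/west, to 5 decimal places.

Point 1:
  φ: 3.19′ = 0.053167°; total 0.053167
  N → positive
  λ: 30.72′ = 0.512000°; total 112.512000
  E → positive
Point 2:
  Lat: 28 + 19.01/60 = 28.316833
  N ⇒ keep positive
  λ: 55.572′ = 0.926200°; total 16.926200
  W ⇒ negate
Point 3:
  φ: split at 2 digits → 41° and 38.818′; 41 + 38.818/60 = 41.646967
  N ⇒ keep positive
  Longitude: degrees = first 3 digits = 28, minutes = 42.6762; 28 + 42.6762/60 = 28.711270
  W ⇒ negate
Point 4:
  φ: degrees = first 2 digits = 58, minutes = 22.2436; 58 + 22.2436/60 = 58.370727
  N ⇒ keep positive
  Lon: split at 3 digits → 165° and 55.75057′; 165 + 55.75057/60 = 165.929176
  hemisphere W, so the sign is −
Point 5:
  Lat: 18.568′ = 0.309467°; total 50.309467
  S ⇒ negate
  Lon: 107 + 48.43/60 = 107.807167
  hemisphere W, so the sign is −

1. 0.05317, 112.51200
2. 28.31683, -16.92620
3. 41.64697, -28.71127
4. 58.37073, -165.92918
5. -50.30947, -107.80717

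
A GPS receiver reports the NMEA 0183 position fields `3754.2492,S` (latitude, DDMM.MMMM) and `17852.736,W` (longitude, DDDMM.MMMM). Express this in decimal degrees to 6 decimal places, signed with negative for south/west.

φ: split at 2 digits → 37° and 54.2492′; 37 + 54.2492/60 = 37.9041533
S → negative
Longitude: split at 3 digits → 178° and 52.736′; 178 + 52.736/60 = 178.8789333
hemisphere W, so the sign is −

-37.904153, -178.878933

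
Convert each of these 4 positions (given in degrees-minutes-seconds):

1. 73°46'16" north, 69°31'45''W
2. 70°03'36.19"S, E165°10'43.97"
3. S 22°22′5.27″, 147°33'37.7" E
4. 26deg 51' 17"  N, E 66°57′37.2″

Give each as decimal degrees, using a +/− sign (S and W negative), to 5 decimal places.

1. 73.77111, -69.52917
2. -70.06005, 165.17888
3. -22.36813, 147.56047
4. 26.85472, 66.96033

Point 1:
  Latitude: 46′ + 16″ = 46.26667′; 73 + 46.26667/60 = 73.771111
  N ⇒ keep positive
  Lon: 69 + 31/60 + 45/3600 = 69.529167
  hemisphere W, so the sign is −
Point 2:
  φ: 3′ + 36.19″ = 3.60317′; 70 + 3.60317/60 = 70.060053
  hemisphere S, so the sign is −
  λ: 165° + 10/60 + 43.97/3600 = 165 + 0.166667 + 0.012214 = 165.178881
  E → positive
Point 3:
  Latitude: 22 + 22/60 + 5.27/3600 = 22.368131
  hemisphere S, so the sign is −
  Longitude: 33′ + 37.7″ = 33.62833′; 147 + 33.62833/60 = 147.560472
  E → positive
Point 4:
  Latitude: 26 + 51/60 + 17/3600 = 26.854722
  N → positive
  λ: 57′ + 37.2″ = 57.62000′; 66 + 57.62000/60 = 66.960333
  E → positive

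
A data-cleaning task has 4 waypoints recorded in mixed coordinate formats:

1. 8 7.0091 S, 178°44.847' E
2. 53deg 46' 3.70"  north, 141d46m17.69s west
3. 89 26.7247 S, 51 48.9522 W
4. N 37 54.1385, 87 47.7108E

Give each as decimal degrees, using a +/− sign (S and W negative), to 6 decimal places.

1. -8.116818, 178.747450
2. 53.767694, -141.771581
3. -89.445412, -51.815870
4. 37.902308, 87.795180

Point 1:
  Lat: 8 + 7.0091/60 = 8.1168183
  S ⇒ negate
  Lon: 178 + 44.847/60 = 178.7474500
  E ⇒ keep positive
Point 2:
  Latitude: 46′ + 3.7″ = 46.06167′; 53 + 46.06167/60 = 53.7676944
  N → positive
  λ: 141° + 46/60 + 17.69/3600 = 141 + 0.766667 + 0.004914 = 141.7715806
  hemisphere W, so the sign is −
Point 3:
  φ: 26.7247′ = 0.445412°; total 89.4454117
  S ⇒ negate
  Longitude: 48.9522′ = 0.815870°; total 51.8158700
  W → negative
Point 4:
  Latitude: 37 + 54.1385/60 = 37.9023083
  N ⇒ keep positive
  Longitude: 47.7108′ = 0.795180°; total 87.7951800
  E ⇒ keep positive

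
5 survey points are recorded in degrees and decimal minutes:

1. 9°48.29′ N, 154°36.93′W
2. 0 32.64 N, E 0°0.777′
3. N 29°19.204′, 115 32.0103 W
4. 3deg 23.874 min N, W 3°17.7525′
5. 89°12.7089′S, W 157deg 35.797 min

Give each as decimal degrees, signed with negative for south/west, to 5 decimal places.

1. 9.80483, -154.61550
2. 0.54400, 0.01295
3. 29.32007, -115.53351
4. 3.39790, -3.29588
5. -89.21182, -157.59662

Point 1:
  Latitude: 48.29′ = 0.804833°; total 9.804833
  N → positive
  Lon: 154 + 36.93/60 = 154.615500
  W → negative
Point 2:
  Latitude: 32.64′ = 0.544000°; total 0.544000
  N ⇒ keep positive
  Lon: 0.777′ = 0.012950°; total 0.012950
  E ⇒ keep positive
Point 3:
  Lat: 29 + 19.204/60 = 29.320067
  N ⇒ keep positive
  Lon: 32.0103′ = 0.533505°; total 115.533505
  W ⇒ negate
Point 4:
  φ: 3 + 23.874/60 = 3.397900
  N ⇒ keep positive
  λ: 17.7525′ = 0.295875°; total 3.295875
  W → negative
Point 5:
  φ: 12.7089′ = 0.211815°; total 89.211815
  S ⇒ negate
  Lon: 157 + 35.797/60 = 157.596617
  hemisphere W, so the sign is −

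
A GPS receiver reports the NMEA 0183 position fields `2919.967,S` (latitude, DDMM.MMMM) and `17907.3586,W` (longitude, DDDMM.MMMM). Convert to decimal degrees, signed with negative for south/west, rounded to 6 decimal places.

-29.332783, -179.122643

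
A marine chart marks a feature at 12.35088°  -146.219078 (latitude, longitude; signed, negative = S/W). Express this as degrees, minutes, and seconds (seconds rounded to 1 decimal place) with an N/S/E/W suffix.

12°21′3.2″ N, 146°13′8.7″ W

Latitude: 0.350880 × 60 = 21.05280′ → 21′, remainder × 60 = 3.168″
Longitude is negative → W; |value| = 146.219078
λ: 0.219078° → 13.14468′; 0.14468 × 60 = 8.681″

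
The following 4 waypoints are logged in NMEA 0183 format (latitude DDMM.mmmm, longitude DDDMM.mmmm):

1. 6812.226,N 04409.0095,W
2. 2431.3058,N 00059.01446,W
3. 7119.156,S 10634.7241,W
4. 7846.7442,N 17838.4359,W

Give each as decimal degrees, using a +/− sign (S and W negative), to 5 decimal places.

1. 68.20377, -44.15016
2. 24.52176, -0.98357
3. -71.31927, -106.57874
4. 78.77907, -178.64060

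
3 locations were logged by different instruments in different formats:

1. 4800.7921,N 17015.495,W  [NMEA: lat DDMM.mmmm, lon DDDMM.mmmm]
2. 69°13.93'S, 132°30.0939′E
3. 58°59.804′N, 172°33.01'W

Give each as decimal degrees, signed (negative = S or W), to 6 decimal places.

Point 1:
  Lat: degrees = first 2 digits = 48, minutes = 0.7921; 48 + 0.7921/60 = 48.0132017
  N ⇒ keep positive
  Longitude: degrees = first 3 digits = 170, minutes = 15.495; 170 + 15.495/60 = 170.2582500
  W ⇒ negate
Point 2:
  Latitude: 13.93′ = 0.232167°; total 69.2321667
  S → negative
  Lon: 30.0939′ = 0.501565°; total 132.5015650
  E → positive
Point 3:
  φ: 58 + 59.804/60 = 58.9967333
  N ⇒ keep positive
  λ: 33.01′ = 0.550167°; total 172.5501667
  W → negative

1. 48.013202, -170.258250
2. -69.232167, 132.501565
3. 58.996733, -172.550167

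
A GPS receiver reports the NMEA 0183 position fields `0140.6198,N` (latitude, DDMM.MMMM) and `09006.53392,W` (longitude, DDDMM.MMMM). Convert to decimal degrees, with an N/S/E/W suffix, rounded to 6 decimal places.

1.676997° N, 90.108899° W

Latitude: degrees = first 2 digits = 1, minutes = 40.6198; 1 + 40.6198/60 = 1.6769967
Longitude: degrees = first 3 digits = 90, minutes = 6.53392; 90 + 6.53392/60 = 90.1088987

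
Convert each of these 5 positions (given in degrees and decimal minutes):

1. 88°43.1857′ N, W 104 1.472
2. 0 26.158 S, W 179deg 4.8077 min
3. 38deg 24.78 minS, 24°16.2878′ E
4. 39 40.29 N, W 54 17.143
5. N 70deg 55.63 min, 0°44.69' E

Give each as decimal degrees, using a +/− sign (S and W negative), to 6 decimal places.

Point 1:
  Lat: 88 + 43.1857/60 = 88.7197617
  N → positive
  Lon: 1.472′ = 0.024533°; total 104.0245333
  hemisphere W, so the sign is −
Point 2:
  Lat: 0 + 26.158/60 = 0.4359667
  hemisphere S, so the sign is −
  Lon: 4.8077′ = 0.080128°; total 179.0801283
  hemisphere W, so the sign is −
Point 3:
  Lat: 38 + 24.78/60 = 38.4130000
  hemisphere S, so the sign is −
  Lon: 16.2878′ = 0.271463°; total 24.2714633
  E → positive
Point 4:
  φ: 39 + 40.29/60 = 39.6715000
  N → positive
  Lon: 17.143′ = 0.285717°; total 54.2857167
  W → negative
Point 5:
  φ: 70 + 55.63/60 = 70.9271667
  N → positive
  Longitude: 0 + 44.69/60 = 0.7448333
  E → positive

1. 88.719762, -104.024533
2. -0.435967, -179.080128
3. -38.413000, 24.271463
4. 39.671500, -54.285717
5. 70.927167, 0.744833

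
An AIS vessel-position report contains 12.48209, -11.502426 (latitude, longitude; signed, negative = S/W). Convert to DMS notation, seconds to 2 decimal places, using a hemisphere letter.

12°28′55.52″ N, 11°30′8.73″ W

φ: 0.482090° → 28.92540′; 0.92540 × 60 = 55.5240″
Longitude is negative → W; |value| = 11.502426
λ: 0.502426° → 30.14556′; 0.14556 × 60 = 8.7336″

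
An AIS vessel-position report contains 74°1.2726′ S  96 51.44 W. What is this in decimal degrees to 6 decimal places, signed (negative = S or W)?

φ: 1.2726′ = 0.021210°; total 74.0212100
hemisphere S, so the sign is −
λ: 51.44′ = 0.857333°; total 96.8573333
W ⇒ negate

-74.021210, -96.857333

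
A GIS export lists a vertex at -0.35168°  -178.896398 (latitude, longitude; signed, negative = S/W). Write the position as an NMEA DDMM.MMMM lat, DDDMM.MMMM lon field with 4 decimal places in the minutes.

Latitude is negative → S; |value| = 0.351680
φ: fractional part 0.351680 → 21.100800 minutes
Longitude is negative → W; |value| = 178.896398
λ: fractional part 0.896398 → 53.783880 minutes

0021.1008,S / 17853.7839,W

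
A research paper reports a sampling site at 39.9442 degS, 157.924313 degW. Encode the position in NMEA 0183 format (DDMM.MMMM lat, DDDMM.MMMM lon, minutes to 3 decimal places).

Lat: minutes = (39.944200 − 39) × 60 = 56.65200
λ: fractional part 0.924313 → 55.45878 minutes

3956.652,S / 15755.459,W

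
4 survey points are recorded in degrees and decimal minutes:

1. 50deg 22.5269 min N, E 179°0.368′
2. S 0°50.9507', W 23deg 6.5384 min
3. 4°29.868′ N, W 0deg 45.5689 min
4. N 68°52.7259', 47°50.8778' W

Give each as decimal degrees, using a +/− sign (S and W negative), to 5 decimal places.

Point 1:
  φ: 22.5269′ = 0.375448°; total 50.375448
  N ⇒ keep positive
  Lon: 0.368′ = 0.006133°; total 179.006133
  E ⇒ keep positive
Point 2:
  φ: 50.9507′ = 0.849178°; total 0.849178
  S → negative
  Longitude: 6.5384′ = 0.108973°; total 23.108973
  W → negative
Point 3:
  Latitude: 29.868′ = 0.497800°; total 4.497800
  N ⇒ keep positive
  Longitude: 0 + 45.5689/60 = 0.759482
  W ⇒ negate
Point 4:
  Latitude: 68 + 52.7259/60 = 68.878765
  N → positive
  Longitude: 50.8778′ = 0.847963°; total 47.847963
  hemisphere W, so the sign is −

1. 50.37545, 179.00613
2. -0.84918, -23.10897
3. 4.49780, -0.75948
4. 68.87877, -47.84796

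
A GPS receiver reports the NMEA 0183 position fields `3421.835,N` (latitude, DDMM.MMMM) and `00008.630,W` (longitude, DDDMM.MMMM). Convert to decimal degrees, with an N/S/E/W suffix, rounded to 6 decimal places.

Lat: degrees = first 2 digits = 34, minutes = 21.835; 34 + 21.835/60 = 34.3639167
λ: split at 3 digits → 000° and 8.63′; 0 + 8.63/60 = 0.1438333

34.363917° N, 0.143833° W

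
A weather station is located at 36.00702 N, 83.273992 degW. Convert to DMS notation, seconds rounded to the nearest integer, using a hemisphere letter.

φ: 0.007020° → 0.42120′; 0.42120 × 60 = 25.27″
Longitude: whole degrees 83; 16.43952′ → 16′ and 26.37″

36°00′25″ N, 83°16′26″ W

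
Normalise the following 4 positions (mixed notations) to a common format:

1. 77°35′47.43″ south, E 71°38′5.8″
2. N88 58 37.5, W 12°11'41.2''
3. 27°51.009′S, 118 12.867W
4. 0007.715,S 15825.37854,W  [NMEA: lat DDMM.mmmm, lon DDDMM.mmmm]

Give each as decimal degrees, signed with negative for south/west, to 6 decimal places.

Point 1:
  Lat: 77° + 35/60 + 47.43/3600 = 77 + 0.583333 + 0.013175 = 77.5965083
  S → negative
  Longitude: 71 + 38/60 + 5.8/3600 = 71.6349444
  E → positive
Point 2:
  Latitude: 88 + 58/60 + 37.5/3600 = 88.9770833
  N → positive
  Longitude: 11′ + 41.2″ = 11.68667′; 12 + 11.68667/60 = 12.1947778
  W ⇒ negate
Point 3:
  Latitude: 51.009′ = 0.850150°; total 27.8501500
  S ⇒ negate
  λ: 12.867′ = 0.214450°; total 118.2144500
  W ⇒ negate
Point 4:
  φ: degrees = first 2 digits = 0, minutes = 7.715; 0 + 7.715/60 = 0.1285833
  S → negative
  Lon: split at 3 digits → 158° and 25.37854′; 158 + 25.37854/60 = 158.4229757
  hemisphere W, so the sign is −

1. -77.596508, 71.634944
2. 88.977083, -12.194778
3. -27.850150, -118.214450
4. -0.128583, -158.422976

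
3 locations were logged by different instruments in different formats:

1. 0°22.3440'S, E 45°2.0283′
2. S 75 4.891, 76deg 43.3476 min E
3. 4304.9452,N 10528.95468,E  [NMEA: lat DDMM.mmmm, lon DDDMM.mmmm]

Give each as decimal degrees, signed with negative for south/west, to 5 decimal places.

1. -0.37240, 45.03381
2. -75.08152, 76.72246
3. 43.08242, 105.48258

Point 1:
  Latitude: 0 + 22.344/60 = 0.372400
  hemisphere S, so the sign is −
  λ: 2.0283′ = 0.033805°; total 45.033805
  E → positive
Point 2:
  Latitude: 4.891′ = 0.081517°; total 75.081517
  hemisphere S, so the sign is −
  Longitude: 43.3476′ = 0.722460°; total 76.722460
  E → positive
Point 3:
  φ: split at 2 digits → 43° and 4.9452′; 43 + 4.9452/60 = 43.082420
  N ⇒ keep positive
  λ: degrees = first 3 digits = 105, minutes = 28.95468; 105 + 28.95468/60 = 105.482578
  E → positive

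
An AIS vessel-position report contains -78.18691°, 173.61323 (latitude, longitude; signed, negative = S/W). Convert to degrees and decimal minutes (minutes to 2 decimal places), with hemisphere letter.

Latitude is negative → S; |value| = 78.186910
φ: minutes = (78.186910 − 78) × 60 = 11.2146
λ: 173° + 0.613230 × 60 = 173° 36.7938′

78° 11.21′ S, 173° 36.79′ E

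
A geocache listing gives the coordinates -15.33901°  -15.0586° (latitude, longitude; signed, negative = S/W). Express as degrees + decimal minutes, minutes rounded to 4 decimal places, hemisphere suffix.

15° 20.3406′ S, 15° 3.5160′ W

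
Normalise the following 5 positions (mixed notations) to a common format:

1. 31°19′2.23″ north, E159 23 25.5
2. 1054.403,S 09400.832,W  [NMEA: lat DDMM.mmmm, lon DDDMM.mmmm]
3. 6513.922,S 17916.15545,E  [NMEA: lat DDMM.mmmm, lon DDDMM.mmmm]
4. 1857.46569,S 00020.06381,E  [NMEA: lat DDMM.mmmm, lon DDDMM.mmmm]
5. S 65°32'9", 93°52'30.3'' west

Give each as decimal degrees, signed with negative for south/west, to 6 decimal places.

1. 31.317286, 159.390417
2. -10.906717, -94.013867
3. -65.232033, 179.269258
4. -18.957762, 0.334397
5. -65.535833, -93.875083

Point 1:
  Lat: 19′ + 2.23″ = 19.03717′; 31 + 19.03717/60 = 31.3172861
  N ⇒ keep positive
  Longitude: 23′ + 25.5″ = 23.42500′; 159 + 23.42500/60 = 159.3904167
  E → positive
Point 2:
  Lat: split at 2 digits → 10° and 54.403′; 10 + 54.403/60 = 10.9067167
  S → negative
  λ: split at 3 digits → 094° and 0.832′; 94 + 0.832/60 = 94.0138667
  W → negative
Point 3:
  Latitude: split at 2 digits → 65° and 13.922′; 65 + 13.922/60 = 65.2320333
  S → negative
  Lon: degrees = first 3 digits = 179, minutes = 16.15545; 179 + 16.15545/60 = 179.2692575
  E ⇒ keep positive
Point 4:
  Lat: split at 2 digits → 18° and 57.46569′; 18 + 57.46569/60 = 18.9577615
  hemisphere S, so the sign is −
  Lon: degrees = first 3 digits = 0, minutes = 20.06381; 0 + 20.06381/60 = 0.3343968
  E ⇒ keep positive
Point 5:
  φ: 65° + 32/60 + 9/3600 = 65 + 0.533333 + 0.002500 = 65.5358333
  S ⇒ negate
  λ: 93 + 52/60 + 30.3/3600 = 93.8750833
  W ⇒ negate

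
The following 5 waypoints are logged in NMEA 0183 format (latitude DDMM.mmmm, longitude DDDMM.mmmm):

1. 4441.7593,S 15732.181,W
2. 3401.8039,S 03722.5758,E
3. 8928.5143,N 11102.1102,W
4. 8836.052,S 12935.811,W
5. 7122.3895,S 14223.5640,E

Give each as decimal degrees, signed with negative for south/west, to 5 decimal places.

1. -44.69599, -157.53635
2. -34.03007, 37.37626
3. 89.47524, -111.03517
4. -88.60087, -129.59685
5. -71.37316, 142.39273

Point 1:
  Latitude: degrees = first 2 digits = 44, minutes = 41.7593; 44 + 41.7593/60 = 44.695988
  S ⇒ negate
  Longitude: split at 3 digits → 157° and 32.181′; 157 + 32.181/60 = 157.536350
  W → negative
Point 2:
  Latitude: degrees = first 2 digits = 34, minutes = 1.8039; 34 + 1.8039/60 = 34.030065
  hemisphere S, so the sign is −
  λ: degrees = first 3 digits = 37, minutes = 22.5758; 37 + 22.5758/60 = 37.376263
  E → positive
Point 3:
  Latitude: degrees = first 2 digits = 89, minutes = 28.5143; 89 + 28.5143/60 = 89.475238
  N → positive
  Lon: split at 3 digits → 111° and 2.1102′; 111 + 2.1102/60 = 111.035170
  W ⇒ negate
Point 4:
  Lat: split at 2 digits → 88° and 36.052′; 88 + 36.052/60 = 88.600867
  hemisphere S, so the sign is −
  Longitude: degrees = first 3 digits = 129, minutes = 35.811; 129 + 35.811/60 = 129.596850
  hemisphere W, so the sign is −
Point 5:
  φ: split at 2 digits → 71° and 22.3895′; 71 + 22.3895/60 = 71.373158
  S ⇒ negate
  Longitude: degrees = first 3 digits = 142, minutes = 23.564; 142 + 23.564/60 = 142.392733
  E → positive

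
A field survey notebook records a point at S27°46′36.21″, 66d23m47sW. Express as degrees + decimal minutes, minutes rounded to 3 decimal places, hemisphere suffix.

Lat: 46 + 36.21/60 = 46.60350′
Lon: seconds/60 = 0.78333; minutes = 23 + 0.78333 = 23.78333

27° 46.604′ S, 66° 23.783′ W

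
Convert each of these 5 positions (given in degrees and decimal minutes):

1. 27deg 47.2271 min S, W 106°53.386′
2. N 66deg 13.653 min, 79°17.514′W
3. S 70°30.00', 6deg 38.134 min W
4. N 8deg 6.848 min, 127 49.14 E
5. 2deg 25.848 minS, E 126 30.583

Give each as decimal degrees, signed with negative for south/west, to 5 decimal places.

1. -27.78712, -106.88977
2. 66.22755, -79.29190
3. -70.50000, -6.63557
4. 8.11413, 127.81900
5. -2.43080, 126.50972

Point 1:
  Lat: 27 + 47.2271/60 = 27.787118
  S → negative
  Lon: 106 + 53.386/60 = 106.889767
  W ⇒ negate
Point 2:
  Latitude: 13.653′ = 0.227550°; total 66.227550
  N → positive
  Lon: 17.514′ = 0.291900°; total 79.291900
  W ⇒ negate
Point 3:
  Lat: 70 + 30/60 = 70.500000
  S → negative
  Longitude: 6 + 38.134/60 = 6.635567
  hemisphere W, so the sign is −
Point 4:
  Lat: 8 + 6.848/60 = 8.114133
  N ⇒ keep positive
  λ: 49.14′ = 0.819000°; total 127.819000
  E → positive
Point 5:
  φ: 2 + 25.848/60 = 2.430800
  S → negative
  Lon: 126 + 30.583/60 = 126.509717
  E ⇒ keep positive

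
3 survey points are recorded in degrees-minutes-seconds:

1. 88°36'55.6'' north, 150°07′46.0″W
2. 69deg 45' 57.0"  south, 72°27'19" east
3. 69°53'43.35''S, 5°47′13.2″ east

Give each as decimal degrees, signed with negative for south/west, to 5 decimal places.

1. 88.61544, -150.12944
2. -69.76583, 72.45528
3. -69.89538, 5.78700

Point 1:
  Latitude: 36′ + 55.6″ = 36.92667′; 88 + 36.92667/60 = 88.615444
  N → positive
  Lon: 150 + 7/60 + 46/3600 = 150.129444
  W ⇒ negate
Point 2:
  φ: 69 + 45/60 + 57/3600 = 69.765833
  hemisphere S, so the sign is −
  Longitude: 72 + 27/60 + 19/3600 = 72.455278
  E ⇒ keep positive
Point 3:
  Latitude: 69 + 53/60 + 43.35/3600 = 69.895375
  S ⇒ negate
  Longitude: 47′ + 13.2″ = 47.22000′; 5 + 47.22000/60 = 5.787000
  E → positive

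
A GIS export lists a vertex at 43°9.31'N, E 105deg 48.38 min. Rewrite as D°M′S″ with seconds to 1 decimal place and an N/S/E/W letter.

Lat: fractional minutes 0.31000 × 60 = 18.600″
Lon: fractional minutes 0.38000 × 60 = 22.800″

43°09′18.6″ N, 105°48′22.8″ E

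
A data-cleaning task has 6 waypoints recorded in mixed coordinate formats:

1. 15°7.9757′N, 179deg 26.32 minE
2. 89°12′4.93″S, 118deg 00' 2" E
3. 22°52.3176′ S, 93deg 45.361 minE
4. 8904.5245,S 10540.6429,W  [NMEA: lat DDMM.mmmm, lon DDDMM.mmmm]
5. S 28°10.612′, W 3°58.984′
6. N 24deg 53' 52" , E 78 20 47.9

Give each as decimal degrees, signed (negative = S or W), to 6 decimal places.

1. 15.132928, 179.438667
2. -89.201369, 118.000556
3. -22.871960, 93.756017
4. -89.075408, -105.677382
5. -28.176867, -3.983067
6. 24.897778, 78.346639

Point 1:
  φ: 15 + 7.9757/60 = 15.1329283
  N ⇒ keep positive
  Longitude: 26.32′ = 0.438667°; total 179.4386667
  E ⇒ keep positive
Point 2:
  Lat: 89° + 12/60 + 4.93/3600 = 89 + 0.200000 + 0.001369 = 89.2013694
  hemisphere S, so the sign is −
  Lon: 118° + 0/60 + 2/3600 = 118 + 0.000000 + 0.000556 = 118.0005556
  E → positive
Point 3:
  Latitude: 22 + 52.3176/60 = 22.8719600
  S ⇒ negate
  Longitude: 45.361′ = 0.756017°; total 93.7560167
  E → positive
Point 4:
  Lat: split at 2 digits → 89° and 4.5245′; 89 + 4.5245/60 = 89.0754083
  S → negative
  λ: degrees = first 3 digits = 105, minutes = 40.6429; 105 + 40.6429/60 = 105.6773817
  W → negative
Point 5:
  Lat: 28 + 10.612/60 = 28.1768667
  hemisphere S, so the sign is −
  λ: 3 + 58.984/60 = 3.9830667
  hemisphere W, so the sign is −
Point 6:
  Latitude: 24 + 53/60 + 52/3600 = 24.8977778
  N ⇒ keep positive
  Longitude: 78° + 20/60 + 47.9/3600 = 78 + 0.333333 + 0.013306 = 78.3466389
  E ⇒ keep positive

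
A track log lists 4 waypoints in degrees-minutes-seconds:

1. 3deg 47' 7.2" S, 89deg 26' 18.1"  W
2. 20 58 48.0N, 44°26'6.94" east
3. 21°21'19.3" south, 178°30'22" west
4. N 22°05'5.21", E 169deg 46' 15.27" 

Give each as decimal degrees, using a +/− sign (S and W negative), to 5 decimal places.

Point 1:
  Lat: 3 + 47/60 + 7.2/3600 = 3.785333
  hemisphere S, so the sign is −
  Longitude: 89° + 26/60 + 18.1/3600 = 89 + 0.433333 + 0.005028 = 89.438361
  W → negative
Point 2:
  φ: 58′ + 48″ = 58.80000′; 20 + 58.80000/60 = 20.980000
  N ⇒ keep positive
  Lon: 44° + 26/60 + 6.94/3600 = 44 + 0.433333 + 0.001928 = 44.435261
  E → positive
Point 3:
  Latitude: 21° + 21/60 + 19.3/3600 = 21 + 0.350000 + 0.005361 = 21.355361
  S → negative
  Longitude: 178° + 30/60 + 22/3600 = 178 + 0.500000 + 0.006111 = 178.506111
  hemisphere W, so the sign is −
Point 4:
  Latitude: 22° + 5/60 + 5.21/3600 = 22 + 0.083333 + 0.001447 = 22.084781
  N ⇒ keep positive
  Longitude: 169 + 46/60 + 15.27/3600 = 169.770908
  E → positive

1. -3.78533, -89.43836
2. 20.98000, 44.43526
3. -21.35536, -178.50611
4. 22.08478, 169.77091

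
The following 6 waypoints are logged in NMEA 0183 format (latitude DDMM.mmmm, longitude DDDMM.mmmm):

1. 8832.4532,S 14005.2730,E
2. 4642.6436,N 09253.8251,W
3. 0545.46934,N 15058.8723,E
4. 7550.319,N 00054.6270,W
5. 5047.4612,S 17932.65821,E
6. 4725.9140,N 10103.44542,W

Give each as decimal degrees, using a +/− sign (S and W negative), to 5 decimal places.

1. -88.54089, 140.08788
2. 46.71073, -92.89709
3. 5.75782, 150.98121
4. 75.83865, -0.91045
5. -50.79102, 179.54430
6. 47.43190, -101.05742

Point 1:
  Lat: split at 2 digits → 88° and 32.4532′; 88 + 32.4532/60 = 88.540887
  S ⇒ negate
  Lon: degrees = first 3 digits = 140, minutes = 5.273; 140 + 5.273/60 = 140.087883
  E → positive
Point 2:
  Lat: degrees = first 2 digits = 46, minutes = 42.6436; 46 + 42.6436/60 = 46.710727
  N ⇒ keep positive
  λ: degrees = first 3 digits = 92, minutes = 53.8251; 92 + 53.8251/60 = 92.897085
  W ⇒ negate
Point 3:
  Latitude: split at 2 digits → 05° and 45.46934′; 5 + 45.46934/60 = 5.757822
  N ⇒ keep positive
  λ: split at 3 digits → 150° and 58.8723′; 150 + 58.8723/60 = 150.981205
  E ⇒ keep positive
Point 4:
  φ: split at 2 digits → 75° and 50.319′; 75 + 50.319/60 = 75.838650
  N ⇒ keep positive
  Lon: degrees = first 3 digits = 0, minutes = 54.627; 0 + 54.627/60 = 0.910450
  hemisphere W, so the sign is −
Point 5:
  φ: degrees = first 2 digits = 50, minutes = 47.4612; 50 + 47.4612/60 = 50.791020
  hemisphere S, so the sign is −
  Longitude: degrees = first 3 digits = 179, minutes = 32.65821; 179 + 32.65821/60 = 179.544304
  E ⇒ keep positive
Point 6:
  φ: degrees = first 2 digits = 47, minutes = 25.914; 47 + 25.914/60 = 47.431900
  N ⇒ keep positive
  Lon: degrees = first 3 digits = 101, minutes = 3.44542; 101 + 3.44542/60 = 101.057424
  W → negative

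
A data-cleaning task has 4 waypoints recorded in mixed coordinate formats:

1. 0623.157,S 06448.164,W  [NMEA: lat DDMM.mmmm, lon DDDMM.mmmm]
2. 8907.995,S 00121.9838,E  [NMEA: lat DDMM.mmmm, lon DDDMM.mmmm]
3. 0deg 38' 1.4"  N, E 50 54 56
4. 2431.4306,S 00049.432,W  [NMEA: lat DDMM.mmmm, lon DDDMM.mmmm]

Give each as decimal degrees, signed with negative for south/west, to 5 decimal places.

1. -6.38595, -64.80273
2. -89.13325, 1.36640
3. 0.63372, 50.91556
4. -24.52384, -0.82387

Point 1:
  Latitude: degrees = first 2 digits = 6, minutes = 23.157; 6 + 23.157/60 = 6.385950
  hemisphere S, so the sign is −
  Lon: split at 3 digits → 064° and 48.164′; 64 + 48.164/60 = 64.802733
  hemisphere W, so the sign is −
Point 2:
  φ: degrees = first 2 digits = 89, minutes = 7.995; 89 + 7.995/60 = 89.133250
  S → negative
  Longitude: split at 3 digits → 001° and 21.9838′; 1 + 21.9838/60 = 1.366397
  E → positive
Point 3:
  Latitude: 38′ + 1.4″ = 38.02333′; 0 + 38.02333/60 = 0.633722
  N ⇒ keep positive
  λ: 50 + 54/60 + 56/3600 = 50.915556
  E ⇒ keep positive
Point 4:
  Lat: split at 2 digits → 24° and 31.4306′; 24 + 31.4306/60 = 24.523843
  hemisphere S, so the sign is −
  Longitude: degrees = first 3 digits = 0, minutes = 49.432; 0 + 49.432/60 = 0.823867
  hemisphere W, so the sign is −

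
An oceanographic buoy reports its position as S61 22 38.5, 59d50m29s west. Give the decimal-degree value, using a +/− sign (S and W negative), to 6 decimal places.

-61.377361, -59.841389

Latitude: 61 + 22/60 + 38.5/3600 = 61.3773611
S → negative
λ: 59 + 50/60 + 29/3600 = 59.8413889
hemisphere W, so the sign is −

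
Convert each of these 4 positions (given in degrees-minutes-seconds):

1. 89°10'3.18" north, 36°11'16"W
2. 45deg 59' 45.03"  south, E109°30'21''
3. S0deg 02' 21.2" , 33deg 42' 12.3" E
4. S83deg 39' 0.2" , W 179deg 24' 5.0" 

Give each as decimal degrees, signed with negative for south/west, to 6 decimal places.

1. 89.167550, -36.187778
2. -45.995842, 109.505833
3. -0.039222, 33.703417
4. -83.650056, -179.401389

Point 1:
  Latitude: 10′ + 3.18″ = 10.05300′; 89 + 10.05300/60 = 89.1675500
  N ⇒ keep positive
  λ: 11′ + 16″ = 11.26667′; 36 + 11.26667/60 = 36.1877778
  W ⇒ negate
Point 2:
  Lat: 59′ + 45.03″ = 59.75050′; 45 + 59.75050/60 = 45.9958417
  S → negative
  Lon: 109° + 30/60 + 21/3600 = 109 + 0.500000 + 0.005833 = 109.5058333
  E → positive
Point 3:
  φ: 0 + 2/60 + 21.2/3600 = 0.0392222
  hemisphere S, so the sign is −
  Longitude: 33 + 42/60 + 12.3/3600 = 33.7034167
  E ⇒ keep positive
Point 4:
  φ: 83° + 39/60 + 0.2/3600 = 83 + 0.650000 + 0.000056 = 83.6500556
  hemisphere S, so the sign is −
  Longitude: 179 + 24/60 + 5/3600 = 179.4013889
  W ⇒ negate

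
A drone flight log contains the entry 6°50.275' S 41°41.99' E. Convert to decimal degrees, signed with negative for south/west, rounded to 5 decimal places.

-6.83792, 41.69983

Latitude: 6 + 50.275/60 = 6.837917
hemisphere S, so the sign is −
Longitude: 41.99′ = 0.699833°; total 41.699833
E ⇒ keep positive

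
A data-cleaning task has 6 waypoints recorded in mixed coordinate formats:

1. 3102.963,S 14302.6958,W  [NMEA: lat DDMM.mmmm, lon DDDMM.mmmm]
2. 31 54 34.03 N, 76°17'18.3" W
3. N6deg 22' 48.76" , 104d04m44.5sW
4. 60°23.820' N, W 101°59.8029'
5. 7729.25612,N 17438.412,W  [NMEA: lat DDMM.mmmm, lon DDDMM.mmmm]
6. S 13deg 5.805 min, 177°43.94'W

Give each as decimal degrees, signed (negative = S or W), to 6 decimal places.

1. -31.049383, -143.044930
2. 31.909453, -76.288417
3. 6.380211, -104.079028
4. 60.397000, -101.996715
5. 77.487602, -174.640200
6. -13.096750, -177.732333

Point 1:
  Lat: split at 2 digits → 31° and 2.963′; 31 + 2.963/60 = 31.0493833
  S ⇒ negate
  Lon: degrees = first 3 digits = 143, minutes = 2.6958; 143 + 2.6958/60 = 143.0449300
  hemisphere W, so the sign is −
Point 2:
  φ: 54′ + 34.03″ = 54.56717′; 31 + 54.56717/60 = 31.9094528
  N → positive
  λ: 17′ + 18.3″ = 17.30500′; 76 + 17.30500/60 = 76.2884167
  hemisphere W, so the sign is −
Point 3:
  φ: 22′ + 48.76″ = 22.81267′; 6 + 22.81267/60 = 6.3802111
  N ⇒ keep positive
  Lon: 104 + 4/60 + 44.5/3600 = 104.0790278
  W → negative
Point 4:
  Lat: 23.82′ = 0.397000°; total 60.3970000
  N ⇒ keep positive
  Lon: 59.8029′ = 0.996715°; total 101.9967150
  hemisphere W, so the sign is −
Point 5:
  Latitude: degrees = first 2 digits = 77, minutes = 29.25612; 77 + 29.25612/60 = 77.4876020
  N ⇒ keep positive
  Longitude: degrees = first 3 digits = 174, minutes = 38.412; 174 + 38.412/60 = 174.6402000
  W ⇒ negate
Point 6:
  Latitude: 5.805′ = 0.096750°; total 13.0967500
  S ⇒ negate
  Longitude: 43.94′ = 0.732333°; total 177.7323333
  W → negative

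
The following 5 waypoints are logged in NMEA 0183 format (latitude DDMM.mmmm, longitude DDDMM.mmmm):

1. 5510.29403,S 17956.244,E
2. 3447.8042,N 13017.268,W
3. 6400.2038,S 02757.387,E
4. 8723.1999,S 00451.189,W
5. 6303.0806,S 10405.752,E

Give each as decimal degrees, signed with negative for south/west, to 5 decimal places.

1. -55.17157, 179.93740
2. 34.79674, -130.28780
3. -64.00340, 27.95645
4. -87.38667, -4.85315
5. -63.05134, 104.09587

Point 1:
  Lat: degrees = first 2 digits = 55, minutes = 10.29403; 55 + 10.29403/60 = 55.171567
  S → negative
  λ: degrees = first 3 digits = 179, minutes = 56.244; 179 + 56.244/60 = 179.937400
  E → positive
Point 2:
  Latitude: degrees = first 2 digits = 34, minutes = 47.8042; 34 + 47.8042/60 = 34.796737
  N ⇒ keep positive
  Lon: split at 3 digits → 130° and 17.268′; 130 + 17.268/60 = 130.287800
  W ⇒ negate
Point 3:
  φ: split at 2 digits → 64° and 0.2038′; 64 + 0.2038/60 = 64.003397
  S → negative
  λ: degrees = first 3 digits = 27, minutes = 57.387; 27 + 57.387/60 = 27.956450
  E → positive
Point 4:
  Latitude: degrees = first 2 digits = 87, minutes = 23.1999; 87 + 23.1999/60 = 87.386665
  S ⇒ negate
  Lon: degrees = first 3 digits = 4, minutes = 51.189; 4 + 51.189/60 = 4.853150
  W → negative
Point 5:
  φ: split at 2 digits → 63° and 3.0806′; 63 + 3.0806/60 = 63.051343
  S ⇒ negate
  Longitude: split at 3 digits → 104° and 5.752′; 104 + 5.752/60 = 104.095867
  E ⇒ keep positive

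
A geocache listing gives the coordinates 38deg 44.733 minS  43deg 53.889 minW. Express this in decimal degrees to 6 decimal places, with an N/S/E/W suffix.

Lat: 44.733′ = 0.745550°; total 38.7455500
λ: 53.889′ = 0.898150°; total 43.8981500

38.745550° S, 43.898150° W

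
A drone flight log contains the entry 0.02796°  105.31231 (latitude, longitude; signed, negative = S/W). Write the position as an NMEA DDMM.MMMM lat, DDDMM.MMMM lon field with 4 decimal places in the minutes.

Latitude: minutes = (0.027960 − 0) × 60 = 1.677600
Longitude: minutes = (105.312310 − 105) × 60 = 18.738600

0001.6776,N / 10518.7386,E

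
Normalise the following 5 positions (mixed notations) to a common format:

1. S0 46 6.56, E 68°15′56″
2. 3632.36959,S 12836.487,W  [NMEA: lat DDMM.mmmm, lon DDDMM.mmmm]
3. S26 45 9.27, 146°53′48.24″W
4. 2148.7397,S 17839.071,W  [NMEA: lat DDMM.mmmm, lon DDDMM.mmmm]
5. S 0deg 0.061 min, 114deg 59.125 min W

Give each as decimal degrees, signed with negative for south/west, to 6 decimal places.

Point 1:
  Latitude: 46′ + 6.56″ = 46.10933′; 0 + 46.10933/60 = 0.7684889
  S → negative
  Longitude: 68° + 15/60 + 56/3600 = 68 + 0.250000 + 0.015556 = 68.2655556
  E ⇒ keep positive
Point 2:
  φ: split at 2 digits → 36° and 32.36959′; 36 + 32.36959/60 = 36.5394932
  hemisphere S, so the sign is −
  Lon: degrees = first 3 digits = 128, minutes = 36.487; 128 + 36.487/60 = 128.6081167
  W ⇒ negate
Point 3:
  Latitude: 45′ + 9.27″ = 45.15450′; 26 + 45.15450/60 = 26.7525750
  hemisphere S, so the sign is −
  Lon: 146° + 53/60 + 48.24/3600 = 146 + 0.883333 + 0.013400 = 146.8967333
  W ⇒ negate
Point 4:
  Latitude: split at 2 digits → 21° and 48.7397′; 21 + 48.7397/60 = 21.8123283
  hemisphere S, so the sign is −
  Longitude: degrees = first 3 digits = 178, minutes = 39.071; 178 + 39.071/60 = 178.6511833
  hemisphere W, so the sign is −
Point 5:
  φ: 0 + 0.061/60 = 0.0010167
  S ⇒ negate
  Longitude: 59.125′ = 0.985417°; total 114.9854167
  W → negative

1. -0.768489, 68.265556
2. -36.539493, -128.608117
3. -26.752575, -146.896733
4. -21.812328, -178.651183
5. -0.001017, -114.985417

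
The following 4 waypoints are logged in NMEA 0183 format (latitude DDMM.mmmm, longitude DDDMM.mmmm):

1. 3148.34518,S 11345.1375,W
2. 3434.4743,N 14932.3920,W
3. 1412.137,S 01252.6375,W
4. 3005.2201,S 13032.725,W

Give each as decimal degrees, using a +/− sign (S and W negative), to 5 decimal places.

1. -31.80575, -113.75229
2. 34.57457, -149.53987
3. -14.20228, -12.87729
4. -30.08700, -130.54542

Point 1:
  Lat: split at 2 digits → 31° and 48.34518′; 31 + 48.34518/60 = 31.805753
  S ⇒ negate
  Longitude: split at 3 digits → 113° and 45.1375′; 113 + 45.1375/60 = 113.752292
  W ⇒ negate
Point 2:
  Lat: split at 2 digits → 34° and 34.4743′; 34 + 34.4743/60 = 34.574572
  N ⇒ keep positive
  Lon: degrees = first 3 digits = 149, minutes = 32.392; 149 + 32.392/60 = 149.539867
  W → negative
Point 3:
  Latitude: split at 2 digits → 14° and 12.137′; 14 + 12.137/60 = 14.202283
  hemisphere S, so the sign is −
  Lon: split at 3 digits → 012° and 52.6375′; 12 + 52.6375/60 = 12.877292
  hemisphere W, so the sign is −
Point 4:
  Latitude: split at 2 digits → 30° and 5.2201′; 30 + 5.2201/60 = 30.087002
  hemisphere S, so the sign is −
  λ: split at 3 digits → 130° and 32.725′; 130 + 32.725/60 = 130.545417
  W ⇒ negate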